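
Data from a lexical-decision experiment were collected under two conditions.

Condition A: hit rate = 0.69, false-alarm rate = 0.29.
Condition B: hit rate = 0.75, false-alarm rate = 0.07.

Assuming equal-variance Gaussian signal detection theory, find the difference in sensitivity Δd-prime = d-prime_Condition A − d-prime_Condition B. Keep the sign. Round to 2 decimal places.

Condition A: z(0.69) = 0.496, z(0.29) = -0.553, d' = 1.049
Condition B: z(0.75) = 0.674, z(0.07) = -1.476, d' = 2.150
Δd' = d'_Condition A − d'_Condition B = 1.049 − 2.150 = -1.101
Condition B has the higher sensitivity.

Δd-prime = -1.10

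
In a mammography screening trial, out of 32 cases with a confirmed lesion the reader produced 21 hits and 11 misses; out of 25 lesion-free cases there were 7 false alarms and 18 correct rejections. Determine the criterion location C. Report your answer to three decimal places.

H = 21/32 = 0.6562
FA = 7/25 = 0.2800
z(0.6562) = 0.4021, z(0.2800) = -0.5828
c = −½·[z(H) + z(FA)] = −0.5 × (0.4021 + (-0.5828)) = 0.09035

C = 0.090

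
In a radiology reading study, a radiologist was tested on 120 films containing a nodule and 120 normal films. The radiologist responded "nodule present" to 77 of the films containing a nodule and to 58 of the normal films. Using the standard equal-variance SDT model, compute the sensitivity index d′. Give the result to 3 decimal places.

H = 77/120 = 0.6417
FA = 58/120 = 0.4833
z(H) = z(0.6417) = 0.3630
z(FA) = z(0.4833) = -0.0419
d' = z(H) − z(FA) = 0.3630 − (-0.0419) = 0.4049

d′ = 0.405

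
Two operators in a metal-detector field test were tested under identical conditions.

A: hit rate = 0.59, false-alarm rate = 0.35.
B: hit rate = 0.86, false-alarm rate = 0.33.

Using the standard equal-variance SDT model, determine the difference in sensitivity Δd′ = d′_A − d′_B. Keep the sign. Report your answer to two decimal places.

A: z(0.59) = 0.228, z(0.35) = -0.385, d' = 0.613
B: z(0.86) = 1.080, z(0.33) = -0.440, d' = 1.520
Δd' = d'_A − d'_B = 0.613 − 1.520 = -0.907
B has the higher sensitivity.

Δd′ = -0.91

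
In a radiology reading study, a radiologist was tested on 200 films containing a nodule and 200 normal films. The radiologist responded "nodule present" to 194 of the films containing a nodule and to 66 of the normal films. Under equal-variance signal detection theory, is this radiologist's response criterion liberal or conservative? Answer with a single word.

z(H) = 1.881, z(FA) = -0.440
c = −½·(z(H) + z(FA)) = -0.7205
c < 0 → liberal criterion (biased toward responding “yes”).

liberal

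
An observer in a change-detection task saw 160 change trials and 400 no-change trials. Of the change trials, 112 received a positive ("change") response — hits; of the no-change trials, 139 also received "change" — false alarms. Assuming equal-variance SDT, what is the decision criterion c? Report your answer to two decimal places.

c = -0.07

H = 112/160 = 0.7000
FA = 139/400 = 0.3475
Φ⁻¹(0.7000) = 0.5244, Φ⁻¹(0.3475) = -0.3921
c = −½·[z(H) + z(FA)] = −0.5 × (0.5244 + (-0.3921)) = -0.06615
c < 0: the observer has a liberal response bias.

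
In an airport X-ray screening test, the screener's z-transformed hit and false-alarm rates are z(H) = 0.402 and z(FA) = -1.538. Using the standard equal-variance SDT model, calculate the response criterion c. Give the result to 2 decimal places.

c = 0.57

c = −½·[z(H) + z(FA)] = −½·(0.402 + (-1.538)) = 0.568
c > 0: the screener has a conservative response bias.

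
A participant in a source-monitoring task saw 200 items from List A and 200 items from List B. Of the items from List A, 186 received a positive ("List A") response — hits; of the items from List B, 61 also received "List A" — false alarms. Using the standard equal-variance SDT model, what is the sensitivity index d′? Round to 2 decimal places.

d′ = 1.99

H = 186/200 = 0.9300
FA = 61/200 = 0.3050
Φ⁻¹(0.9300) = 1.4758, Φ⁻¹(0.3050) = -0.5101
d' = z(H) − z(FA) = 1.4758 − (-0.5101) = 1.9859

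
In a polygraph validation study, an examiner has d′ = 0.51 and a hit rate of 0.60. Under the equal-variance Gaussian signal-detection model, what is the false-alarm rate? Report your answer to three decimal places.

z(hit rate) = z(0.60) = 0.2533
z(FA) = z(H) − d' = 0.2533 − 0.51 = -0.2567
false-alarm rate = Φ(-0.2567) = 0.3987

false-alarm rate = 0.399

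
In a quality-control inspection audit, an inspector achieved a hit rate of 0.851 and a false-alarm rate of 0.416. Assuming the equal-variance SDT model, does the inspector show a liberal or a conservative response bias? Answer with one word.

z(H) = 1.041, z(FA) = -0.212
c = −½·(z(H) + z(FA)) = -0.4145
c < 0 → liberal criterion (biased toward responding “yes”).

liberal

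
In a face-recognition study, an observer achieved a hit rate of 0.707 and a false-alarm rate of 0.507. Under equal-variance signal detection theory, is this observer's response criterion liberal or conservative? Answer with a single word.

liberal

z(H) = 0.545, z(FA) = 0.018
c = −½·(z(H) + z(FA)) = -0.2815
c < 0 → liberal criterion (biased toward responding “yes”).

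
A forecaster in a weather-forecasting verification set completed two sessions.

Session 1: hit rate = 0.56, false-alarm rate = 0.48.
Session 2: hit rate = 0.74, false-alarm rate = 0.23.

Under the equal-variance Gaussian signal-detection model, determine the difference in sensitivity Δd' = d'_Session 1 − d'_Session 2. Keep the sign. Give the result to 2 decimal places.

Session 1: z(0.56) = 0.151, z(0.48) = -0.050, d' = 0.201
Session 2: z(0.74) = 0.643, z(0.23) = -0.739, d' = 1.382
Δd' = d'_Session 1 − d'_Session 2 = 0.201 − 1.382 = -1.181
Session 2 has the higher sensitivity.

Δd' = -1.18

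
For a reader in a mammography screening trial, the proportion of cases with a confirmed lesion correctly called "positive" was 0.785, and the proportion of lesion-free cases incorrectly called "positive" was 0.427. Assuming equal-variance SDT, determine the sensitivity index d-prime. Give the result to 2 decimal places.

d-prime = 0.97

z(H) = z(0.785) = 0.789
z(FA) = z(0.427) = -0.184
d' = z(H) − z(FA) = 0.789 − (-0.184) = 0.973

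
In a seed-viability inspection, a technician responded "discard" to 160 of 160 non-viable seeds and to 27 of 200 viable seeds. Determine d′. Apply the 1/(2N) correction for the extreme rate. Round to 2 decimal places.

The hit rate is 160/160 = 1, so apply the 1/(2N) correction: H → 1 − 1/(2·160) = 0.99687.
z(H) = z(0.99687) = 2.734
z(FA) = z(0.13500) = -1.103
d' = 2.734 − (-1.103) = 3.837

d′ = 3.84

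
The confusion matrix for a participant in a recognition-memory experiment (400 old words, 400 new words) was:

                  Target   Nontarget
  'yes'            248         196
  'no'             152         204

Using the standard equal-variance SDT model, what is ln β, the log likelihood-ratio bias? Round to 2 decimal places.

ln β = -0.05

H = 248/400 = 0.6200
FA = 196/400 = 0.4900
Φ⁻¹(H) = 0.305
Φ⁻¹(FA) = -0.025
ln β = −½·[z(H)² − z(FA)²] = −0.5 × (0.093 − 0.001) = -0.046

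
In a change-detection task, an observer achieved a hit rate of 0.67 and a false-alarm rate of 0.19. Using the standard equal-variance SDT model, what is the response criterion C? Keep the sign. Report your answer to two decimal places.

Φ⁻¹(H) = Φ⁻¹(0.67) = 0.4399
Φ⁻¹(FA) = Φ⁻¹(0.19) = -0.8779
c = −½·[z(H) + z(FA)] = −0.5 × (0.4399 + (-0.8779)) = 0.2190
c > 0: the observer has a conservative response bias.

C = 0.22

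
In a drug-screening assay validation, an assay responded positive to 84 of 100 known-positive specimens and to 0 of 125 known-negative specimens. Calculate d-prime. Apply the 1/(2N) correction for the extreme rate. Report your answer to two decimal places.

d-prime = 3.65

The false-alarm rate is 0/125 = 0, so apply the 1/(2N) correction: FA → 1/(2·125) = 0.00400.
z(H) = z(0.84000) = 0.994
z(FA) = z(0.00400) = -2.652
d' = 0.994 − (-2.652) = 3.646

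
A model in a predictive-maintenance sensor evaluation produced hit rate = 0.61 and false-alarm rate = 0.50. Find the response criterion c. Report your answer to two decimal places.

c = -0.14

Φ⁻¹(H) = 0.2793
Φ⁻¹(FA) = 0.0000
c = −½·[z(H) + z(FA)] = −0.5 × (0.2793 + 0.0000) = -0.13965
c < 0: the model has a liberal response bias.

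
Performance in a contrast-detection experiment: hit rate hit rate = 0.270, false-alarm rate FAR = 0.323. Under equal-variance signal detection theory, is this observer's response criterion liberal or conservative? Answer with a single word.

conservative

z(H) = -0.613, z(FA) = -0.459
c = −½·(z(H) + z(FA)) = 0.536
c > 0 → conservative criterion (biased toward responding “no”).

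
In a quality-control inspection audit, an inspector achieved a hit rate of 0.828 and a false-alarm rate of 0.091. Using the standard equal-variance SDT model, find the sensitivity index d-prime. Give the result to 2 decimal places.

z(H) = z(0.828) = 0.9463
z(FA) = z(0.091) = -1.3346
d' = z(H) − z(FA) = 0.9463 − (-1.3346) = 2.2809

d-prime = 2.28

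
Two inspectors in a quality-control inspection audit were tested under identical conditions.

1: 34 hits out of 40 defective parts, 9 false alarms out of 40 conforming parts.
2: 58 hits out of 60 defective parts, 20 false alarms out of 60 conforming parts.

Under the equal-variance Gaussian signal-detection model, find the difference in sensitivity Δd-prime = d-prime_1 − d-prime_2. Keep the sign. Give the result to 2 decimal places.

Δd-prime = -0.47

1: z(0.8500) = 1.036, z(0.2250) = -0.755, d' = 1.791
2: z(0.9667) = 1.834, z(0.3333) = -0.431, d' = 2.265
Δd' = d'_1 − d'_2 = 1.791 − 2.265 = -0.474
2 has the higher sensitivity.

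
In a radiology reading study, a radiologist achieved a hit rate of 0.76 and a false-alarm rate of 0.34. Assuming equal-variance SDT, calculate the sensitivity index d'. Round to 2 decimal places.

d' = 1.12

Φ⁻¹(0.76) = 0.706, Φ⁻¹(0.34) = -0.412
d' = z(H) − z(FA) = 0.706 − (-0.412) = 1.118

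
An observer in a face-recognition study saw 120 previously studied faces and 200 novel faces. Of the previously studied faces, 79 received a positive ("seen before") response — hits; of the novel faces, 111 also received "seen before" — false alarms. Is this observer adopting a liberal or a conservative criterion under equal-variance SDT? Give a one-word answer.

liberal

z(H) = 0.408, z(FA) = 0.138
c = −½·(z(H) + z(FA)) = -0.273
c < 0 → liberal criterion (biased toward responding “yes”).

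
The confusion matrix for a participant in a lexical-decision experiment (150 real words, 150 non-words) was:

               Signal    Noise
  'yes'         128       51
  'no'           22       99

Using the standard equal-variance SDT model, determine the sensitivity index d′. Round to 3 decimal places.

H = 128/150 = 0.8533
FA = 51/150 = 0.3400
z(H) = z(0.8533) = 1.0507
z(FA) = z(0.3400) = -0.4125
d' = z(H) − z(FA) = 1.0507 − (-0.4125) = 1.4632

d′ = 1.463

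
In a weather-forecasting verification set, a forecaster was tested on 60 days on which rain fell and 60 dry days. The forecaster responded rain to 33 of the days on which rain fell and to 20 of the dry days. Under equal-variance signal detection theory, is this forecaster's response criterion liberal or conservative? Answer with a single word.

conservative

z(H) = 0.126, z(FA) = -0.431
c = −½·(z(H) + z(FA)) = 0.1525
c > 0 → conservative criterion (biased toward responding “no”).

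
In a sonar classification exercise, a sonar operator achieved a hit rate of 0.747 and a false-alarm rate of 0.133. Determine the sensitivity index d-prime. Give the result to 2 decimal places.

Φ⁻¹(H) = 0.6651
Φ⁻¹(FA) = -1.1123
d' = z(H) − z(FA) = 0.6651 − (-1.1123) = 1.7774

d-prime = 1.78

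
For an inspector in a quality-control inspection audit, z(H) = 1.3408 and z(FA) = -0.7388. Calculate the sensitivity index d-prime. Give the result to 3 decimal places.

d-prime = 2.080

d' = z(H) − z(FA) = 1.3408 − (-0.7388) = 2.0796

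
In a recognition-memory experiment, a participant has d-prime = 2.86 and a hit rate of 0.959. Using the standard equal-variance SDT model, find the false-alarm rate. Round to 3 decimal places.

false-alarm rate = 0.131

z(hit rate) = z(0.959) = 1.7392
z(FA) = z(H) − d' = 1.7392 − 2.86 = -1.1208
false-alarm rate = Φ(-1.1208) = 0.1312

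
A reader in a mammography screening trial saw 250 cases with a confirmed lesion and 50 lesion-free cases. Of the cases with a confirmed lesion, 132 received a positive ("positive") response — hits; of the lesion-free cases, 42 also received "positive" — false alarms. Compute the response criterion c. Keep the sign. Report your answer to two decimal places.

c = -0.53

H = 132/250 = 0.5280
FA = 42/50 = 0.8400
z(H) = 0.0702
z(FA) = 0.9945
c = −½·[z(H) + z(FA)] = −0.5 × (0.0702 + 0.9945) = -0.53235
c < 0: the reader has a liberal response bias.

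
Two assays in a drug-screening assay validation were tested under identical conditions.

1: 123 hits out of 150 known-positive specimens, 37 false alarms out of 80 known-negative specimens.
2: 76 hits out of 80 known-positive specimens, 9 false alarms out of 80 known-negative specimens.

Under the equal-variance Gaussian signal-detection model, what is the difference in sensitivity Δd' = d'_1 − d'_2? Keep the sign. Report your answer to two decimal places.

Δd' = -1.85

1: z(0.8200) = 0.915, z(0.4625) = -0.094, d' = 1.009
2: z(0.9500) = 1.645, z(0.1125) = -1.213, d' = 2.858
Δd' = d'_1 − d'_2 = 1.009 − 2.858 = -1.849
2 has the higher sensitivity.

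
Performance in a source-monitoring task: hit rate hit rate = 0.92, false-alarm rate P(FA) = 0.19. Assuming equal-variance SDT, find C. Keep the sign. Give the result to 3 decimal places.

z(H) = z(0.92) = 1.4051
z(FA) = z(0.19) = -0.8779
c = −½·[z(H) + z(FA)] = −0.5 × (1.4051 + (-0.8779)) = -0.2636
c < 0: the participant has a liberal response bias.

C = -0.264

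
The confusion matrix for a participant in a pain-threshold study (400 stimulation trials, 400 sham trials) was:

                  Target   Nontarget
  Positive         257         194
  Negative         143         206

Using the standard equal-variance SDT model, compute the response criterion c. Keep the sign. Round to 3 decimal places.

H = 257/400 = 0.6425
FA = 194/400 = 0.4850
z(0.6425) = 0.3651, z(0.4850) = -0.0376
c = −½·[z(H) + z(FA)] = −0.5 × (0.3651 + (-0.0376)) = -0.16375
c < 0: the participant has a liberal response bias.

c = -0.164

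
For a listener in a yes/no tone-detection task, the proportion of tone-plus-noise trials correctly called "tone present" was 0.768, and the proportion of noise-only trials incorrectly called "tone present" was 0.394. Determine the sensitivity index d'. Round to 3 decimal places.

d' = 1.001

Φ⁻¹(H) = Φ⁻¹(0.768) = 0.7323
Φ⁻¹(FA) = Φ⁻¹(0.394) = -0.2689
d' = z(H) − z(FA) = 0.7323 − (-0.2689) = 1.0012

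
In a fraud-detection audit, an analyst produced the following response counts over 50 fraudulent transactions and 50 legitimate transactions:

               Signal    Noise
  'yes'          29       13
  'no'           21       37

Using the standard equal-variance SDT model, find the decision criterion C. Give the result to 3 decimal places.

H = 29/50 = 0.5800
FA = 13/50 = 0.2600
z(H) = z(0.5800) = 0.2019
z(FA) = z(0.2600) = -0.6433
c = −½·[z(H) + z(FA)] = −0.5 × (0.2019 + (-0.6433)) = 0.2207

C = 0.221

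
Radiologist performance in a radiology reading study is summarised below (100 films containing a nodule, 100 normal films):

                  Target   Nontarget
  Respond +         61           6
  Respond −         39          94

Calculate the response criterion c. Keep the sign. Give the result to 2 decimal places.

c = 0.64

H = 61/100 = 0.6100
FA = 6/100 = 0.0600
z(H) = 0.279
z(FA) = -1.555
c = −½·[z(H) + z(FA)] = −0.5 × (0.279 + (-1.555)) = 0.638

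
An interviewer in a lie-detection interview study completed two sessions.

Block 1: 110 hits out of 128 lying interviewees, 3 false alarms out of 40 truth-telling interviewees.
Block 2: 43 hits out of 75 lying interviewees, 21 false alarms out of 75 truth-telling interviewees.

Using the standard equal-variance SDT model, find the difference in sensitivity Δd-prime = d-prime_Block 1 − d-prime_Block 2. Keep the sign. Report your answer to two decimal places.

Δd-prime = 1.75

Block 1: z(0.8594) = 1.078, z(0.0750) = -1.440, d' = 2.518
Block 2: z(0.5733) = 0.185, z(0.2800) = -0.583, d' = 0.768
Δd' = d'_Block 1 − d'_Block 2 = 2.518 − 0.768 = 1.750
Block 1 has the higher sensitivity.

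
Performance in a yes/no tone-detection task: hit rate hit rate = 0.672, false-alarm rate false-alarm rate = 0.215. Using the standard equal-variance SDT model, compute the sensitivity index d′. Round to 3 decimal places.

d′ = 1.235

z(H) = z(0.672) = 0.4454
z(FA) = z(0.215) = -0.7892
d' = z(H) − z(FA) = 0.4454 − (-0.7892) = 1.2346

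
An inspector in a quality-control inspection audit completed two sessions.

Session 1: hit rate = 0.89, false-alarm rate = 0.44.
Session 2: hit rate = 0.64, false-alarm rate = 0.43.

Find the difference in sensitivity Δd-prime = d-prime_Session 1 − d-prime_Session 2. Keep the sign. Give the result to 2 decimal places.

Session 1: z(0.89) = 1.227, z(0.44) = -0.151, d' = 1.378
Session 2: z(0.64) = 0.358, z(0.43) = -0.176, d' = 0.534
Δd' = d'_Session 1 − d'_Session 2 = 1.378 − 0.534 = 0.844
Session 1 has the higher sensitivity.

Δd-prime = 0.84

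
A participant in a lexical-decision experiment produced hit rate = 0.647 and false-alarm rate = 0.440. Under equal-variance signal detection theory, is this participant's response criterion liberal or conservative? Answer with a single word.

z(H) = 0.377, z(FA) = -0.151
c = −½·(z(H) + z(FA)) = -0.113
c < 0 → liberal criterion (biased toward responding “yes”).

liberal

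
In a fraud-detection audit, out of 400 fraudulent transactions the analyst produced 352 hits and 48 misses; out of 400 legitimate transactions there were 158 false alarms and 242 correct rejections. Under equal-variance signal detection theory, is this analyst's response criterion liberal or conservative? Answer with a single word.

liberal

z(H) = 1.175, z(FA) = -0.266
c = −½·(z(H) + z(FA)) = -0.4545
c < 0 → liberal criterion (biased toward responding “yes”).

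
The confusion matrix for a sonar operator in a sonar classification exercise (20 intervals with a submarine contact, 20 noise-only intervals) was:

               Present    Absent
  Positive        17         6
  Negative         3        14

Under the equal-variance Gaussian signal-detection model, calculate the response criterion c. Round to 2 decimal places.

c = -0.26

H = 17/20 = 0.8500
FA = 6/20 = 0.3000
Φ⁻¹(H) = 1.0364
Φ⁻¹(FA) = -0.5244
c = −½·[z(H) + z(FA)] = −0.5 × (1.0364 + (-0.5244)) = -0.2560
c < 0: the sonar operator has a liberal response bias.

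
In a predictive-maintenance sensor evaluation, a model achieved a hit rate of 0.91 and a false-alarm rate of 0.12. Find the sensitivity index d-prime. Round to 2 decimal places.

d-prime = 2.52

z(0.91) = 1.341, z(0.12) = -1.175
d' = z(H) − z(FA) = 1.341 − (-1.175) = 2.516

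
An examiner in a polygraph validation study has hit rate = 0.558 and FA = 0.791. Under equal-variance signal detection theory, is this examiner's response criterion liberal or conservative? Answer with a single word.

z(H) = 0.146, z(FA) = 0.810
c = −½·(z(H) + z(FA)) = -0.478
c < 0 → liberal criterion (biased toward responding “yes”).

liberal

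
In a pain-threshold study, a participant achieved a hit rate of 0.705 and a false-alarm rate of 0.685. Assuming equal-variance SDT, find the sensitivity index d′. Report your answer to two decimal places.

z(H) = z(0.705) = 0.5388
z(FA) = z(0.685) = 0.4817
d' = z(H) − z(FA) = 0.5388 − 0.4817 = 0.0571

d′ = 0.06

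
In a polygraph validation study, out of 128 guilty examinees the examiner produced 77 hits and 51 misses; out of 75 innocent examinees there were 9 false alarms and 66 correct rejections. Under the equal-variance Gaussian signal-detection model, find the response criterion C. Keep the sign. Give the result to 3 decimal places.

C = 0.459

H = 77/128 = 0.6016
FA = 9/75 = 0.1200
z(H) = z(0.6016) = 0.2575
z(FA) = z(0.1200) = -1.1750
c = −½·[z(H) + z(FA)] = −0.5 × (0.2575 + (-1.1750)) = 0.45875
c > 0: the examiner has a conservative response bias.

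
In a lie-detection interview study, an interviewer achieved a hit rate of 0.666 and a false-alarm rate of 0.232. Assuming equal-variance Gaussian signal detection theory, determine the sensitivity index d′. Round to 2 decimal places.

d′ = 1.16

z(H) = 0.429
z(FA) = -0.732
d' = z(H) − z(FA) = 0.429 − (-0.732) = 1.161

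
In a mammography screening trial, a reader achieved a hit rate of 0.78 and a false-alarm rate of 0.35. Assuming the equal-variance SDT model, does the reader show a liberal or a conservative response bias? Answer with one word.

liberal

z(H) = 0.772, z(FA) = -0.385
c = −½·(z(H) + z(FA)) = -0.1935
c < 0 → liberal criterion (biased toward responding “yes”).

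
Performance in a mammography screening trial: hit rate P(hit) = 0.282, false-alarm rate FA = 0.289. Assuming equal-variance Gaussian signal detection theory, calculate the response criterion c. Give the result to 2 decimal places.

c = 0.57

z(H) = z(0.282) = -0.577
z(FA) = z(0.289) = -0.556
c = −½·[z(H) + z(FA)] = −0.5 × (-0.577 + (-0.556)) = 0.5665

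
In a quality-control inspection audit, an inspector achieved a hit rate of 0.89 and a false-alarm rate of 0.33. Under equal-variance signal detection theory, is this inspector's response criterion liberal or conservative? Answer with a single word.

z(H) = 1.227, z(FA) = -0.440
c = −½·(z(H) + z(FA)) = -0.3935
c < 0 → liberal criterion (biased toward responding “yes”).

liberal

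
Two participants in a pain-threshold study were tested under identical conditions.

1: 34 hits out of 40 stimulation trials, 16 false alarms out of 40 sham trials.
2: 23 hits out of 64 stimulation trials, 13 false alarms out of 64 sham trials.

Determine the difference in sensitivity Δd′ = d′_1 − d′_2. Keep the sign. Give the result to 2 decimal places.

Δd′ = 0.82

1: z(0.8500) = 1.036, z(0.4000) = -0.253, d' = 1.289
2: z(0.3594) = -0.360, z(0.2031) = -0.831, d' = 0.471
Δd' = d'_1 − d'_2 = 1.289 − 0.471 = 0.818
1 has the higher sensitivity.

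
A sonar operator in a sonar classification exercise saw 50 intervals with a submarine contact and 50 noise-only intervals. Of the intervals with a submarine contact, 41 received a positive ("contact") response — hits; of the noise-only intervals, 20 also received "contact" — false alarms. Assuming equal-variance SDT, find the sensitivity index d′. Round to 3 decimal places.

d′ = 1.169

H = 41/50 = 0.8200
FA = 20/50 = 0.4000
z(0.8200) = 0.9154, z(0.4000) = -0.2533
d' = z(H) − z(FA) = 0.9154 − (-0.2533) = 1.1687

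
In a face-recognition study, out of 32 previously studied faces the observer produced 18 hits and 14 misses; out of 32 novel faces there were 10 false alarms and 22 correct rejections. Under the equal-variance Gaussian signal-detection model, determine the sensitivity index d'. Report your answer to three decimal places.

H = 18/32 = 0.5625
FA = 10/32 = 0.3125
z(H) = z(0.5625) = 0.1573
z(FA) = z(0.3125) = -0.4888
d' = z(H) − z(FA) = 0.1573 − (-0.4888) = 0.6461

d' = 0.646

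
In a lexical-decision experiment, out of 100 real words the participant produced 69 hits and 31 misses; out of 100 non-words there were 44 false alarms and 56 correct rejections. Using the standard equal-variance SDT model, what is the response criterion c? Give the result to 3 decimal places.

c = -0.172

H = 69/100 = 0.6900
FA = 44/100 = 0.4400
z(0.6900) = 0.4959, z(0.4400) = -0.1510
c = −½·[z(H) + z(FA)] = −0.5 × (0.4959 + (-0.1510)) = -0.17245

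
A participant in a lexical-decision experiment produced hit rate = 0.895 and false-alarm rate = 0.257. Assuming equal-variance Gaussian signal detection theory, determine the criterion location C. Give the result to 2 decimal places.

C = -0.30

z(0.895) = 1.254, z(0.257) = -0.653
c = −½·[z(H) + z(FA)] = −0.5 × (1.254 + (-0.653)) = -0.3005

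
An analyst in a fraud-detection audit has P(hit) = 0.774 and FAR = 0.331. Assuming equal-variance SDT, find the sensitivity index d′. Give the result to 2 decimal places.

d′ = 1.19

Φ⁻¹(H) = 0.7521
Φ⁻¹(FA) = -0.4372
d' = z(H) − z(FA) = 0.7521 − (-0.4372) = 1.1893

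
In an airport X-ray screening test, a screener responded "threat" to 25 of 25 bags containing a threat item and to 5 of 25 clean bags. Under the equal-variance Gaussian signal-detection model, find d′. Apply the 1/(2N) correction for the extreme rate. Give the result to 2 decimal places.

d′ = 2.90

The hit rate is 25/25 = 1, so apply the 1/(2N) correction: H → 1 − 1/(2·25) = 0.98000.
z(H) = z(0.98000) = 2.054
z(FA) = z(0.20000) = -0.842
d' = 2.054 − (-0.842) = 2.896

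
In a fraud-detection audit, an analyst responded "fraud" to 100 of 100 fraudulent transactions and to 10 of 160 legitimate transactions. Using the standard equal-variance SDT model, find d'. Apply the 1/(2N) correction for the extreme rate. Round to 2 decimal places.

d' = 4.11

The hit rate is 100/100 = 1, so apply the 1/(2N) correction: H → 1 − 1/(2·100) = 0.99500.
z(H) = z(0.99500) = 2.576
z(FA) = z(0.06250) = -1.534
d' = 2.576 − (-1.534) = 4.110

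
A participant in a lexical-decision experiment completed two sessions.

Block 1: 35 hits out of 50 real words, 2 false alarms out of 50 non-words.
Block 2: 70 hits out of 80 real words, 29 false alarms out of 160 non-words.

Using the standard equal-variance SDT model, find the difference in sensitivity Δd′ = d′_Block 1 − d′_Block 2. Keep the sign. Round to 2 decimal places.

Block 1: z(0.7000) = 0.524, z(0.0400) = -1.751, d' = 2.275
Block 2: z(0.8750) = 1.150, z(0.1812) = -0.911, d' = 2.061
Δd' = d'_Block 1 − d'_Block 2 = 2.275 − 2.061 = 0.214
Block 1 has the higher sensitivity.

Δd′ = 0.21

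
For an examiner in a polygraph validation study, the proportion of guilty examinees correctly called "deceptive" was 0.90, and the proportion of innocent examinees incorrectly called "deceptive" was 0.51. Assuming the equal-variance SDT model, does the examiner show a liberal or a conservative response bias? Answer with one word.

z(H) = 1.282, z(FA) = 0.025
c = −½·(z(H) + z(FA)) = -0.6535
c < 0 → liberal criterion (biased toward responding “yes”).

liberal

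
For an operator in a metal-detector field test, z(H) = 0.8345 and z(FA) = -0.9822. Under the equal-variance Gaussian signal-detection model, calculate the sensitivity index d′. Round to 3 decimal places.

d' = z(H) − z(FA) = 0.8345 − (-0.9822) = 1.8167

d′ = 1.817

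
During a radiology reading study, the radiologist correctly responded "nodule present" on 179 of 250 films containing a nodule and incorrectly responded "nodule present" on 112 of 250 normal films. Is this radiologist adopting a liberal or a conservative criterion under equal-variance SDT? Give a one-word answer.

z(H) = 0.571, z(FA) = -0.131
c = −½·(z(H) + z(FA)) = -0.220
c < 0 → liberal criterion (biased toward responding “yes”).

liberal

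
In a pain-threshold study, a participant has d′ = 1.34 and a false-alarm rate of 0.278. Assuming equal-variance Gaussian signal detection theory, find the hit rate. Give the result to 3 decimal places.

z(false-alarm rate) = z(0.278) = -0.5888
z(H) = z(FA) + d' = -0.5888 + 1.34 = 0.7512
hit rate = Φ(0.7512) = 0.7737

hit rate = 0.774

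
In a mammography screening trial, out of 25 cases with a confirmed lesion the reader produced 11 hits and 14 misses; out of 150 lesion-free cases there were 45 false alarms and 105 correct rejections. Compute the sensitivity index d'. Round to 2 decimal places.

d' = 0.37

H = 11/25 = 0.4400
FA = 45/150 = 0.3000
z(H) = z(0.4400) = -0.151
z(FA) = z(0.3000) = -0.524
d' = z(H) − z(FA) = -0.151 − (-0.524) = 0.373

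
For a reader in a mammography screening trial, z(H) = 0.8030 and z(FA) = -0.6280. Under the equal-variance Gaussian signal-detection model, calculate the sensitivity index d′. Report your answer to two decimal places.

d′ = 1.43

d' = z(H) − z(FA) = 0.8030 − (-0.6280) = 1.4310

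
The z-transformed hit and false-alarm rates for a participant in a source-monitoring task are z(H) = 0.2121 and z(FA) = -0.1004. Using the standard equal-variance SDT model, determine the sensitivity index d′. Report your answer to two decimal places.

d' = z(H) − z(FA) = 0.2121 − (-0.1004) = 0.3125

d′ = 0.31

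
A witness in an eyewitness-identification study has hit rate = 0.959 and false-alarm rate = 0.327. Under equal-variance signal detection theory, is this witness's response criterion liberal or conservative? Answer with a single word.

z(H) = 1.739, z(FA) = -0.448
c = −½·(z(H) + z(FA)) = -0.6455
c < 0 → liberal criterion (biased toward responding “yes”).

liberal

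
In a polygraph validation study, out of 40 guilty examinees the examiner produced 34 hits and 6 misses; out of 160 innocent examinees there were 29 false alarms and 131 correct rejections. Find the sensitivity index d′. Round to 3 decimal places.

H = 34/40 = 0.8500
FA = 29/160 = 0.1812
z(H) = 1.0364
z(FA) = -0.9108
d' = z(H) − z(FA) = 1.0364 − (-0.9108) = 1.9472

d′ = 1.947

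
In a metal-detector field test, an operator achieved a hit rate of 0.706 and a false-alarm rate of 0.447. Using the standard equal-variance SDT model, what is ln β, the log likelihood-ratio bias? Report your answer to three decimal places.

ln β = -0.138

z(H) = z(0.706) = 0.5417
z(FA) = z(0.447) = -0.1332
ln β = −½·[z(H)² − z(FA)²] = −0.5 × (0.2934 − 0.0177) = -0.13785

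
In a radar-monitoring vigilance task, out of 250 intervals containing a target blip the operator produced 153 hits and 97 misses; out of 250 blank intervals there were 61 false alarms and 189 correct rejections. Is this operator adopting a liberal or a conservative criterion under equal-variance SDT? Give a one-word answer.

z(H) = 0.285, z(FA) = -0.693
c = −½·(z(H) + z(FA)) = 0.204
c > 0 → conservative criterion (biased toward responding “no”).

conservative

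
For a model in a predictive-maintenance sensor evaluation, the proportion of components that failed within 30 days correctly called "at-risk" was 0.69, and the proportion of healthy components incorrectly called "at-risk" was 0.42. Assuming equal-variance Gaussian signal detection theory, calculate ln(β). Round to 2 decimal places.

z(H) = z(0.69) = 0.496
z(FA) = z(0.42) = -0.202
ln β = −½·[z(H)² − z(FA)²] = −0.5 × (0.246 − 0.041) = -0.1025

ln β = -0.10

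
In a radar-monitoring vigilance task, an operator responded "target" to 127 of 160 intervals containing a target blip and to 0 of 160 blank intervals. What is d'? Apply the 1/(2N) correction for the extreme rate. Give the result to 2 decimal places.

The false-alarm rate is 0/160 = 0, so apply the 1/(2N) correction: FA → 1/(2·160) = 0.00313.
z(H) = z(0.79375) = 0.820
z(FA) = z(0.00313) = -2.734
d' = 0.820 − (-2.734) = 3.554

d' = 3.55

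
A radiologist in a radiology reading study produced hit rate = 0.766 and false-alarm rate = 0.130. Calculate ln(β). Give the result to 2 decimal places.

z(0.766) = 0.726, z(0.130) = -1.126
ln β = −½·[z(H)² − z(FA)²] = −0.5 × (0.527 − 1.268) = 0.3705

ln β = 0.37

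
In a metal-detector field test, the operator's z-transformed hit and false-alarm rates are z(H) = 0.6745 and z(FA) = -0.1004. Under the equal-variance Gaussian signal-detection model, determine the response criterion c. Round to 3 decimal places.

c = -0.287

c = −½·[z(H) + z(FA)] = −½·(0.6745 + (-0.1004)) = -0.28705
c < 0: the operator has a liberal response bias.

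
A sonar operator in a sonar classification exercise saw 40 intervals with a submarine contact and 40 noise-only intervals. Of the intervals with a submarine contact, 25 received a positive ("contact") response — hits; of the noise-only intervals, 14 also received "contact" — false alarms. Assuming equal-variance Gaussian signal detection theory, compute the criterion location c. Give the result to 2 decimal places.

H = 25/40 = 0.6250
FA = 14/40 = 0.3500
Φ⁻¹(H) = Φ⁻¹(0.6250) = 0.3186
Φ⁻¹(FA) = Φ⁻¹(0.3500) = -0.3853
c = −½·[z(H) + z(FA)] = −0.5 × (0.3186 + (-0.3853)) = 0.03335
c > 0: the sonar operator has a conservative response bias.

c = 0.03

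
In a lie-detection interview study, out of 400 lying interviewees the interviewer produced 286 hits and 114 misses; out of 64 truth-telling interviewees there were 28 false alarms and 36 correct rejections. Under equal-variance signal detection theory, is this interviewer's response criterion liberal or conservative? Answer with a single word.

z(H) = 0.568, z(FA) = -0.157
c = −½·(z(H) + z(FA)) = -0.2055
c < 0 → liberal criterion (biased toward responding “yes”).

liberal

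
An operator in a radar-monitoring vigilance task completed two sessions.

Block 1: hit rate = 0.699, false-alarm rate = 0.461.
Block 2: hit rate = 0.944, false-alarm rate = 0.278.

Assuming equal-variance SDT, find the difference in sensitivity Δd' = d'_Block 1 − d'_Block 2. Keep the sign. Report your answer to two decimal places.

Δd' = -1.56

Block 1: z(0.699) = 0.522, z(0.461) = -0.098, d' = 0.620
Block 2: z(0.944) = 1.589, z(0.278) = -0.589, d' = 2.178
Δd' = d'_Block 1 − d'_Block 2 = 0.620 − 2.178 = -1.558
Block 2 has the higher sensitivity.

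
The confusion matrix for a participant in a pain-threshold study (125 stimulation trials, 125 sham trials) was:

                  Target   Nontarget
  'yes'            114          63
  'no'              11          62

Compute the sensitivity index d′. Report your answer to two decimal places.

H = 114/125 = 0.9120
FA = 63/125 = 0.5040
Φ⁻¹(0.9120) = 1.353, Φ⁻¹(0.5040) = 0.010
d' = z(H) − z(FA) = 1.353 − 0.010 = 1.343

d′ = 1.34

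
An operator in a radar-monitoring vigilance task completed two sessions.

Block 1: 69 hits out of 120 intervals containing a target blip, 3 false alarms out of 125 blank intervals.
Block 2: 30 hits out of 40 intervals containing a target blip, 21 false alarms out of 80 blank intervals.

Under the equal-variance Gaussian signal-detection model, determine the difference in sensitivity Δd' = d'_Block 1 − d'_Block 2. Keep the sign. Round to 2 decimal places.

Δd' = 0.86

Block 1: z(0.5750) = 0.189, z(0.0240) = -1.977, d' = 2.166
Block 2: z(0.7500) = 0.674, z(0.2625) = -0.636, d' = 1.310
Δd' = d'_Block 1 − d'_Block 2 = 2.166 − 1.310 = 0.856
Block 1 has the higher sensitivity.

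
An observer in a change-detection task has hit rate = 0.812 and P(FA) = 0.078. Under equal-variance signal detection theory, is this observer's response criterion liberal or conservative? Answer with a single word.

conservative

z(H) = 0.885, z(FA) = -1.419
c = −½·(z(H) + z(FA)) = 0.267
c > 0 → conservative criterion (biased toward responding “no”).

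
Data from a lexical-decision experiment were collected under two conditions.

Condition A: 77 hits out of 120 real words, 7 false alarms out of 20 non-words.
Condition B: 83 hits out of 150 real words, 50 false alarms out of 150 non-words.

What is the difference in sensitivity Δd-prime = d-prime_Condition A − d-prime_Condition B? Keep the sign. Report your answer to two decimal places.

Δd-prime = 0.18

Condition A: z(0.6417) = 0.363, z(0.3500) = -0.385, d' = 0.748
Condition B: z(0.5533) = 0.134, z(0.3333) = -0.431, d' = 0.565
Δd' = d'_Condition A − d'_Condition B = 0.748 − 0.565 = 0.183
Condition A has the higher sensitivity.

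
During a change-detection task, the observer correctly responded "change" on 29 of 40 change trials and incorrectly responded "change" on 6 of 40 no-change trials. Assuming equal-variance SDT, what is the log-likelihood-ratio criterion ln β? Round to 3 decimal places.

ln β = 0.358

H = 29/40 = 0.7250
FA = 6/40 = 0.1500
Φ⁻¹(H) = 0.5978
Φ⁻¹(FA) = -1.0364
ln β = −½·[z(H)² − z(FA)²] = −0.5 × (0.3574 − 1.0741) = 0.35835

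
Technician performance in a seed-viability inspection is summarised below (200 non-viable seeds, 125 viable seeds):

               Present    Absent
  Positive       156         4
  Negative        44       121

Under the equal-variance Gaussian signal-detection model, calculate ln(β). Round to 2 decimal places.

H = 156/200 = 0.7800
FA = 4/125 = 0.0320
z(0.7800) = 0.772, z(0.0320) = -1.852
ln β = −½·[z(H)² − z(FA)²] = −0.5 × (0.596 − 3.430) = 1.417

ln β = 1.42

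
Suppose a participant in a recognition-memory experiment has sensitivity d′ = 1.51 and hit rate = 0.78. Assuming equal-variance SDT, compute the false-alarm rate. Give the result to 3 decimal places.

z(hit rate) = z(0.78) = 0.7722
z(FA) = z(H) − d' = 0.7722 − 1.51 = -0.7378
false-alarm rate = Φ(-0.7378) = 0.2303

false-alarm rate = 0.230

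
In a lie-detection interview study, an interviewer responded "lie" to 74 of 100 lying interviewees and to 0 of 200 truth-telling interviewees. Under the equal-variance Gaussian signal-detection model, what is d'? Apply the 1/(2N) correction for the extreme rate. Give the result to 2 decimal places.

The false-alarm rate is 0/200 = 0, so apply the 1/(2N) correction: FA → 1/(2·200) = 0.00250.
z(H) = z(0.74000) = 0.643
z(FA) = z(0.00250) = -2.807
d' = 0.643 − (-2.807) = 3.450

d' = 3.45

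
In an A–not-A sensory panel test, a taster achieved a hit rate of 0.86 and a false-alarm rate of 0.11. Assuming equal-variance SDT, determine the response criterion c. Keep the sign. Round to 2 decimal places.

c = 0.07

z(0.86) = 1.080, z(0.11) = -1.227
c = −½·[z(H) + z(FA)] = −0.5 × (1.080 + (-1.227)) = 0.0735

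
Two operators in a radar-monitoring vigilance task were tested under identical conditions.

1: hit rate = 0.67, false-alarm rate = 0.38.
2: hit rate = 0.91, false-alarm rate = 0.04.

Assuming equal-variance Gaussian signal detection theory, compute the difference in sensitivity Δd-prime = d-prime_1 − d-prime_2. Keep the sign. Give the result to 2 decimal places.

1: z(0.67) = 0.440, z(0.38) = -0.305, d' = 0.745
2: z(0.91) = 1.341, z(0.04) = -1.751, d' = 3.092
Δd' = d'_1 − d'_2 = 0.745 − 3.092 = -2.347
2 has the higher sensitivity.

Δd-prime = -2.35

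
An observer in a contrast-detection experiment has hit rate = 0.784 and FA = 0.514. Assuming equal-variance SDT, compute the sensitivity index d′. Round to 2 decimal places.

z(H) = 0.786
z(FA) = 0.035
d' = z(H) − z(FA) = 0.786 − 0.035 = 0.751

d′ = 0.75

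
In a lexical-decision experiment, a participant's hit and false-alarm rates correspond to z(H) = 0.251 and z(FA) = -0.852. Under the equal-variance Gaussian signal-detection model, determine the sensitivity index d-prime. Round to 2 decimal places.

d' = z(H) − z(FA) = 0.251 − (-0.852) = 1.103

d-prime = 1.10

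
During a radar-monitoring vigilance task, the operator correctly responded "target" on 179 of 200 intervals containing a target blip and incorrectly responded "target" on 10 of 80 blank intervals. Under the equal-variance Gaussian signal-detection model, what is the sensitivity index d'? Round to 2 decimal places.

H = 179/200 = 0.8950
FA = 10/80 = 0.1250
z(0.8950) = 1.2536, z(0.1250) = -1.1503
d' = z(H) − z(FA) = 1.2536 − (-1.1503) = 2.4039

d' = 2.40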